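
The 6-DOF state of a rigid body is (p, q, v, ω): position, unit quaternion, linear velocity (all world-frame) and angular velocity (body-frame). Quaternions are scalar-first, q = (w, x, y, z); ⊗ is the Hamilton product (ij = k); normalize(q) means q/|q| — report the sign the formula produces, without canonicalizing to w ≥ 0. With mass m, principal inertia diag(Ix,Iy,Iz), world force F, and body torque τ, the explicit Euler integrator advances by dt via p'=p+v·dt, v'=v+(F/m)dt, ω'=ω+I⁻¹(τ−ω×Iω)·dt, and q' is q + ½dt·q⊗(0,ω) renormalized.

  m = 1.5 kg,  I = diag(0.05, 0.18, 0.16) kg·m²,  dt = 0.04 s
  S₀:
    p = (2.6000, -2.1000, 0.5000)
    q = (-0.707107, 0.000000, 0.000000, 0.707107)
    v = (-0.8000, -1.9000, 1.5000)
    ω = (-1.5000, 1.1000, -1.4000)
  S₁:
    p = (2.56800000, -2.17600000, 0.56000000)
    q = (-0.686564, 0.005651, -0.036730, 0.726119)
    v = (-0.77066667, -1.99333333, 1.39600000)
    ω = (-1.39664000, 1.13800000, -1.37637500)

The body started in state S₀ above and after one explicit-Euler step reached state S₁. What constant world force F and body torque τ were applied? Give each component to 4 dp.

ω₁ − ω₀ = (0.10336000, 0.03800000, 0.02362500)
applied torque τ = (0.1600, -0.0600, -0.1200)
velocity change Δv = (0.02933333, -0.09333333, -0.10400000)
m·(v₁−v₀)/dt = (1.1000, -3.5000, -3.9000)

F = (1.1000, -3.5000, -3.9000)
τ = (0.1600, -0.0600, -0.1200)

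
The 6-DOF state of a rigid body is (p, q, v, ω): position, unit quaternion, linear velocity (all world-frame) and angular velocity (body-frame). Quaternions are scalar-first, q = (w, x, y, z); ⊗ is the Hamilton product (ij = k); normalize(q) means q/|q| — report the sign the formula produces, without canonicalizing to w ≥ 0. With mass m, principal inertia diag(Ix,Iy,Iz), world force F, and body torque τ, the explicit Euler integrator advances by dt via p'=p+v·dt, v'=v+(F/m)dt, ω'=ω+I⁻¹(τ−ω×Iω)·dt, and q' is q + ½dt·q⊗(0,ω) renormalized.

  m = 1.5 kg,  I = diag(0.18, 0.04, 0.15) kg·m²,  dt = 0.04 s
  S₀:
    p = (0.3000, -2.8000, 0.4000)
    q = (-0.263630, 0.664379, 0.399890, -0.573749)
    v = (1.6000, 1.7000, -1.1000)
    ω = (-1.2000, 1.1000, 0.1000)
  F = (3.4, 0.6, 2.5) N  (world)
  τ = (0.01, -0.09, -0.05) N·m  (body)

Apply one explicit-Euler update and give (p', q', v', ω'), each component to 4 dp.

p' = (0.3640, -2.7320, 0.3560)
q' = (-0.2552, 0.6838, 0.4063, -0.5498)
v' = (1.6907, 1.7160, -1.0333)
ω' = (-1.2005, 1.0136, 0.0374)

linear accel F/m = (2.2667, 0.4000, 1.6667)
p + v·dt = (0.3640, -2.7320, 0.3560)
v' = v + a·dt = (1.6907, 1.7160, -1.0333)
angular accel α = (-0.0117, -2.1600, -1.5653)
ω + α·dt = (-1.2005, 1.0136, 0.0374)
2q̇ = q⊗(0,ω) = (0.4147507, 0.9874689, 0.3320679, 1.1843219)
updated quaternion q' = (-0.2552, 0.6838, 0.4063, -0.5498)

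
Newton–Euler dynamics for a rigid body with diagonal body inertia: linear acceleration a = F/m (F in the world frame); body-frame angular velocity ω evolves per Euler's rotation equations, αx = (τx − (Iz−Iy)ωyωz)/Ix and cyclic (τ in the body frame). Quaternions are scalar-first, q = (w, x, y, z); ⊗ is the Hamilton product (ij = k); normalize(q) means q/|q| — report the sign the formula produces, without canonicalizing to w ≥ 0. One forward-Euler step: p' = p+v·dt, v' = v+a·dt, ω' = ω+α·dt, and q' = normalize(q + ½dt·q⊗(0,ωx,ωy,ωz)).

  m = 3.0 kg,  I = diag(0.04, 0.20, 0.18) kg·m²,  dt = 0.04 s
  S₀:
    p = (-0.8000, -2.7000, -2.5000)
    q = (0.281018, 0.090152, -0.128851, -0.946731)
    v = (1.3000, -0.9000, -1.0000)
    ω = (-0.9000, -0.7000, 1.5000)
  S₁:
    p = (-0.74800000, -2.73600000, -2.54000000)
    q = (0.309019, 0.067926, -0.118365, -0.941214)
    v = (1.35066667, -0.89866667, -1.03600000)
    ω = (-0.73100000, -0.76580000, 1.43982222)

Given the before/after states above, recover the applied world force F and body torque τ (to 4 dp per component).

F = (3.8000, 0.1000, -2.7000)
τ = (0.1900, -0.1400, -0.1700)

v₁ − v₀ = (0.05066667, 0.00133333, -0.03600000)
m·(v₁−v₀)/dt = (3.8000, 0.1000, -2.7000)
rate change Δω = (0.16900000, -0.06580000, -0.06017778)
gyro term ω₀×Iω₀ = (0.0210, 0.1890, 0.1008)
τ = I·(Δω/dt) + ω₀×(Iω₀) = (0.1900, -0.1400, -0.1700)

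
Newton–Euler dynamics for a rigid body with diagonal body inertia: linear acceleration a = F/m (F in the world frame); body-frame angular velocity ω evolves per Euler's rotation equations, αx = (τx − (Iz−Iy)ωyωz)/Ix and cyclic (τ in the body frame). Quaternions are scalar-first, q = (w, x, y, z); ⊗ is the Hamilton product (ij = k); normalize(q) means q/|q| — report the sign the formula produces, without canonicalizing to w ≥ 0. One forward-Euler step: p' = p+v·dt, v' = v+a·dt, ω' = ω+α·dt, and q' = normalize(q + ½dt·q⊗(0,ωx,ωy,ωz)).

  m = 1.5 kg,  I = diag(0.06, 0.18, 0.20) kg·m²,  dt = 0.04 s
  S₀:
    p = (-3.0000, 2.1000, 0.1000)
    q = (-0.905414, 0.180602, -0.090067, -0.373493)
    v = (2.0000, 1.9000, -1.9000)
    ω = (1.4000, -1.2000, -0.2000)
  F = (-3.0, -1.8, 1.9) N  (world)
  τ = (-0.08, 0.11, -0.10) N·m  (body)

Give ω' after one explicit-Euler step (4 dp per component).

precession coupling ω×(Iω) = (0.0048, 0.0392, -0.2016)
α = I⁻¹(τ − ω×Iω) = (-1.4133, 0.3933, 0.5080)
new body rate ω' = (1.3435, -1.1843, -0.1797)

ω' = (1.3435, -1.1843, -0.1797)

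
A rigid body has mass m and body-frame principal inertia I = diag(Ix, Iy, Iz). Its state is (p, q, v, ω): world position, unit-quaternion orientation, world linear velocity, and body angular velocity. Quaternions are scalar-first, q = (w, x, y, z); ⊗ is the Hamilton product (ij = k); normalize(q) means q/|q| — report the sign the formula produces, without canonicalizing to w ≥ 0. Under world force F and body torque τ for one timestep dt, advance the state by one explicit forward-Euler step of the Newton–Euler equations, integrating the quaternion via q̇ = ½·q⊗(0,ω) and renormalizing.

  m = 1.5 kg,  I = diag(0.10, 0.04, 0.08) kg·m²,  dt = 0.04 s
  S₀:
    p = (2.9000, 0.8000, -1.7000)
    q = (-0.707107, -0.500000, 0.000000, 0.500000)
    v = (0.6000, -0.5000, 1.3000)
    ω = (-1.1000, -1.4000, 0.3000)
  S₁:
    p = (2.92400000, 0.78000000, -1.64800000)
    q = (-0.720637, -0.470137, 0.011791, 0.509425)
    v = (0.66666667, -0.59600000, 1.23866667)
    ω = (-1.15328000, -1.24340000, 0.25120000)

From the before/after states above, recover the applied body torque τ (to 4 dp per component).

τ = (-0.1500, 0.1500, -0.1900)

ω₁ − ω₀ = (-0.05328000, 0.15660000, -0.04880000)
ω₀×(Iω₀) = (-0.0168, -0.0066, -0.0924)
applied torque τ = (-0.1500, 0.1500, -0.1900)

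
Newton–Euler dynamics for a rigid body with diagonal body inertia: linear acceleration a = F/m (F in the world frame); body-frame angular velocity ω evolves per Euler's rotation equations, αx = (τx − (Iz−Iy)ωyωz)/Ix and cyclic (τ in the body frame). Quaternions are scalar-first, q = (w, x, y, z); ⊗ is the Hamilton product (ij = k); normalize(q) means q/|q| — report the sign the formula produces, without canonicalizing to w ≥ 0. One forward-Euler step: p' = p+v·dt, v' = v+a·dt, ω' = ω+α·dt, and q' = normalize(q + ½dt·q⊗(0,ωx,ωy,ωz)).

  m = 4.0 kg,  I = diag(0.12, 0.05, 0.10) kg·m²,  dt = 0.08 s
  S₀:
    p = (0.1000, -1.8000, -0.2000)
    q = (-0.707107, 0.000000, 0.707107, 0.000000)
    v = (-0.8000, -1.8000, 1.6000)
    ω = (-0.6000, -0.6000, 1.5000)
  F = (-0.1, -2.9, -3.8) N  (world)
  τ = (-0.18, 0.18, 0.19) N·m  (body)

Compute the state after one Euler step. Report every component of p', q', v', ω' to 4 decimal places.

p' = (0.0360, -1.9440, -0.0720)
q' = (-0.6885, 0.0593, 0.7224, -0.0254)
v' = (-0.8020, -1.8580, 1.5240)
ω' = (-0.6900, -0.2832, 1.6722)

a = (-0.0250, -0.7250, -0.9500)
new position p' = (0.0360, -1.9440, -0.0720)
v + (F/m)dt = (-0.8020, -1.8580, 1.5240)
precession coupling ω×(Iω) = (-0.0450, -0.0180, -0.0252)
(τ − ω×Iω)/I = (-1.1250, 3.9600, 2.1520)
ω + α·dt = (-0.6900, -0.2832, 1.6722)
Hamilton product q⊗(0,ω) = (0.4242642, 1.4849247, 0.4242642, -0.6363963)
q' = normalize(q + ½dt·q⊗(0,ω)) = (-0.6885, 0.0593, 0.7224, -0.0254)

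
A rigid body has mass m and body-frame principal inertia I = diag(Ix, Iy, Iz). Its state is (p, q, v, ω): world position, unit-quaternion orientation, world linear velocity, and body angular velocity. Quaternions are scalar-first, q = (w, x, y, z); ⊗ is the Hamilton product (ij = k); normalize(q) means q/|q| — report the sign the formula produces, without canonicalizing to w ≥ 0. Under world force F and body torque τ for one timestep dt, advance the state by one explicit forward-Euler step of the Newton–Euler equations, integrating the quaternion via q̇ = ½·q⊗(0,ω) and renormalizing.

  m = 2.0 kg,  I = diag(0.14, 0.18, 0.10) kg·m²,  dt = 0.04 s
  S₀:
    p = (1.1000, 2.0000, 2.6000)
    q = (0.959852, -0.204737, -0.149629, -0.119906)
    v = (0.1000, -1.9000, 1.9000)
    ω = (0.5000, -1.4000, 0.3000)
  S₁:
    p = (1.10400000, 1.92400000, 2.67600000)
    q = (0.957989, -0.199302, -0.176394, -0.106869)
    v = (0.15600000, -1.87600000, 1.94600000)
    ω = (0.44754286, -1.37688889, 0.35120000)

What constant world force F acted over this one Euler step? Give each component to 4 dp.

F = (2.8000, 1.2000, 2.3000)

Δv = v₁−v₀ = (0.05600000, 0.02400000, 0.04600000)
applied force F = (2.8000, 1.2000, 2.3000)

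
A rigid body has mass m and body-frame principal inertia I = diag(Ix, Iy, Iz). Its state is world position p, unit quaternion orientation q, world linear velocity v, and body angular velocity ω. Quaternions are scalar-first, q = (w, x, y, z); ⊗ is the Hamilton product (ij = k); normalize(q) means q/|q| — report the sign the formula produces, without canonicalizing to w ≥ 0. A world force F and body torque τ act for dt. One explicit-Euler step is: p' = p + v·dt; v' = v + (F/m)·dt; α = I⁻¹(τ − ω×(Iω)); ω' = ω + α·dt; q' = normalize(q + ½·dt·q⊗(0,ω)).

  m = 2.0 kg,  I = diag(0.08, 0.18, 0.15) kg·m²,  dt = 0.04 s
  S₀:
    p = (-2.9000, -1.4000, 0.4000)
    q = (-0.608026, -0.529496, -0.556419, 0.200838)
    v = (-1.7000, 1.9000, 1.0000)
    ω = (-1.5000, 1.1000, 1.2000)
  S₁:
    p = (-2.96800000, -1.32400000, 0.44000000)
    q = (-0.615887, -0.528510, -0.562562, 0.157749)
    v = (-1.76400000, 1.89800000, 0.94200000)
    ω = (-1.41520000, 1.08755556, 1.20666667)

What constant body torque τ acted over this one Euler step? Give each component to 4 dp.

τ = (0.1300, 0.0700, -0.1400)

rate change Δω = (0.08480000, -0.01244444, 0.00666667)
gyro term ω₀×Iω₀ = (-0.0396, 0.1260, -0.1650)
τ = I·(Δω/dt) + ω₀×(Iω₀) = (0.1300, 0.0700, -0.1400)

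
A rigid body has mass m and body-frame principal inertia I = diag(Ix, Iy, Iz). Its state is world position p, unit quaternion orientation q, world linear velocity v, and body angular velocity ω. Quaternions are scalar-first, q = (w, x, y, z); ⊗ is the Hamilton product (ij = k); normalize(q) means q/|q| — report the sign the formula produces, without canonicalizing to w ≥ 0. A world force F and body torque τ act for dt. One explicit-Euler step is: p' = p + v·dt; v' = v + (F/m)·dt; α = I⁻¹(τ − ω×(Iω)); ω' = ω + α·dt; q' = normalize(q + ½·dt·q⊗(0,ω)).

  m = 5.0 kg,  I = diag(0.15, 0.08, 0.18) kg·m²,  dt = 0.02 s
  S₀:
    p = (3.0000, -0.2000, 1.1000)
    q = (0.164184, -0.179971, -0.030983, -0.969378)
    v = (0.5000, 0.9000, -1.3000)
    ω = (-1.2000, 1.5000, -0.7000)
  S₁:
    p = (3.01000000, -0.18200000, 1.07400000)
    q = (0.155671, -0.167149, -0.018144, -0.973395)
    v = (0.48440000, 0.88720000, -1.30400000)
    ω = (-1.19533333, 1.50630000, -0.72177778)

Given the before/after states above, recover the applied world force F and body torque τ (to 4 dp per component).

F = (-3.9000, -3.2000, -1.0000)
τ = (-0.0700, 0.0000, -0.0700)

ω₁ − ω₀ = (0.00466667, 0.00630000, -0.02177778)
precession coupling = (-0.1050, -0.0252, 0.1260)
applied torque τ = (-0.0700, 0.0000, -0.0700)
Δv = v₁−v₀ = (-0.01560000, -0.01280000, -0.00400000)
m·(v₁−v₀)/dt = (-3.9000, -3.2000, -1.0000)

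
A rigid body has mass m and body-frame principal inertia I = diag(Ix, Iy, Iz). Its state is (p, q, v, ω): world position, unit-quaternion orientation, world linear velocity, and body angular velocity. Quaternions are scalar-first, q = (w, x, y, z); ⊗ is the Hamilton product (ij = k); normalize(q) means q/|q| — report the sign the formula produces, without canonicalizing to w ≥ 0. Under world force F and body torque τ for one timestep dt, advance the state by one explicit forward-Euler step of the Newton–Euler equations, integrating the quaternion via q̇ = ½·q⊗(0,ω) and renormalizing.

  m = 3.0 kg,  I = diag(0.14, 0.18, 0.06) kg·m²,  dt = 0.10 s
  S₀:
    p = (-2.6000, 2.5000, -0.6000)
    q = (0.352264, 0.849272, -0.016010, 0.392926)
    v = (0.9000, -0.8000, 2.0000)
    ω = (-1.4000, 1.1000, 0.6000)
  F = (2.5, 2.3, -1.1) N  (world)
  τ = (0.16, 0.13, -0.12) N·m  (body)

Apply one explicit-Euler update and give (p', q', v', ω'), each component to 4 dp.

a = F/m = (0.8333, 0.7667, -0.3667)
p + v·dt = (-2.5100, 2.4200, -0.4000)
new velocity v' = (0.9833, -0.7233, 1.9633)
ω×(Iω) gyroscopic = (-0.0792, -0.0672, -0.0616)
(τ − ω×Iω)/I = (1.7086, 1.0956, -0.9733)
ω' = ω + α·dt = (-1.2291, 1.2096, 0.5027)
q⊗(0,ω) = (0.9708362, -0.9349942, -0.6721692, 1.1231436)
q + ½dt·q⊗(0,ω), renormalized = (0.3990, 0.7990, -0.0494, 0.4471)

p' = (-2.5100, 2.4200, -0.4000)
q' = (0.3990, 0.7990, -0.0494, 0.4471)
v' = (0.9833, -0.7233, 1.9633)
ω' = (-1.2291, 1.2096, 0.5027)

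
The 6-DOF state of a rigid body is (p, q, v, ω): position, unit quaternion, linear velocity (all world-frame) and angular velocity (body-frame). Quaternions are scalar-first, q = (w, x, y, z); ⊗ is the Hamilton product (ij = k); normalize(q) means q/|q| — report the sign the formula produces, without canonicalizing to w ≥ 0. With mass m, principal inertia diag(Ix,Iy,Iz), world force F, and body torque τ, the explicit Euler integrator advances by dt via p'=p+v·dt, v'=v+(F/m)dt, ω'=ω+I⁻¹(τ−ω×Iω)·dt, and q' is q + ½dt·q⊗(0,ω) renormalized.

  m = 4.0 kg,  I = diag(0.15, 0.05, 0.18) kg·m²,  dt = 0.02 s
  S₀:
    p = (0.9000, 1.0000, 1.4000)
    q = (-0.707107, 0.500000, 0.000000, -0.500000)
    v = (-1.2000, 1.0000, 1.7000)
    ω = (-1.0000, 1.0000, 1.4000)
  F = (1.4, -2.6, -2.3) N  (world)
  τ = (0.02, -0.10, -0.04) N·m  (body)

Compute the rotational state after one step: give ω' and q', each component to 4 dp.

ω' = (-1.0216, 0.9432, 1.3844)
q' = (-0.6950, 0.5120, -0.0091, -0.5048)

angular accel α = (-1.0800, -2.8400, -0.7778)
ω' = ω + α·dt = (-1.0216, 0.9432, 1.3844)
Hamilton product q⊗(0,ω) = (1.2000000, 1.2071070, -0.9071070, -0.4899498)
q' = normalize(q + ½dt·q⊗(0,ω)) = (-0.6950, 0.5120, -0.0091, -0.5048)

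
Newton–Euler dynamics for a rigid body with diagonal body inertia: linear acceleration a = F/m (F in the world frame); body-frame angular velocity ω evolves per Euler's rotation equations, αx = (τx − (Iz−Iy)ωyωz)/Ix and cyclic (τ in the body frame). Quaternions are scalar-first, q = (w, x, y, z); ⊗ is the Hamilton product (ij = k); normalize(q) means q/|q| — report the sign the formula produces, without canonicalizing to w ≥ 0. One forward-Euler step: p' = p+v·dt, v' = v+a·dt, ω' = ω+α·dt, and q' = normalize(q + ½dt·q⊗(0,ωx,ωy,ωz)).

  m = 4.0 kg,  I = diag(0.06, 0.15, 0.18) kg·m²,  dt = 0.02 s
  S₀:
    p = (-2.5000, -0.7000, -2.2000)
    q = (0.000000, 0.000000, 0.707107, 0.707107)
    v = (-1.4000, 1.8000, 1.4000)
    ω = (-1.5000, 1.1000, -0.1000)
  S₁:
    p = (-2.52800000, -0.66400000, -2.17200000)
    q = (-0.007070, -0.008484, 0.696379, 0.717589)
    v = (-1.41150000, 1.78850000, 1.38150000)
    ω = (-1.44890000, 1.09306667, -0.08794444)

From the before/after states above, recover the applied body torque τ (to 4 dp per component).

τ = (0.1500, -0.0700, -0.0400)

Δω = ω₁−ω₀ = (0.05110000, -0.00693333, 0.01205556)
I·α + gyro = (0.1500, -0.0700, -0.0400)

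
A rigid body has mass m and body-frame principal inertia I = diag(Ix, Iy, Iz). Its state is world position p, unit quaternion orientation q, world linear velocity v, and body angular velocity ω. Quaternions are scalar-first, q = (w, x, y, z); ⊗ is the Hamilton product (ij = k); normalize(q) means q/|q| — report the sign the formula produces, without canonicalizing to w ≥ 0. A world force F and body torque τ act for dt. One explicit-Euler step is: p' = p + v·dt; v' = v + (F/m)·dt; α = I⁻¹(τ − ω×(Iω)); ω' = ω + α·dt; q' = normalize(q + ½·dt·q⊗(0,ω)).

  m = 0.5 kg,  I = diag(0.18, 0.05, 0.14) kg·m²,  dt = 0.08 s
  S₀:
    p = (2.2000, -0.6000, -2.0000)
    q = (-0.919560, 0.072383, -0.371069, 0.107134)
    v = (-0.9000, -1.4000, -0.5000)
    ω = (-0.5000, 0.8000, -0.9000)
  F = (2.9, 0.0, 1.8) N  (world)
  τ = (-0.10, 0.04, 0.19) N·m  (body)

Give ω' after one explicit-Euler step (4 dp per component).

ω' = (-0.5156, 0.8352, -0.8211)

angular accel α = (-0.1956, 0.4400, 0.9857)
new body rate ω' = (-0.5156, 0.8352, -0.8211)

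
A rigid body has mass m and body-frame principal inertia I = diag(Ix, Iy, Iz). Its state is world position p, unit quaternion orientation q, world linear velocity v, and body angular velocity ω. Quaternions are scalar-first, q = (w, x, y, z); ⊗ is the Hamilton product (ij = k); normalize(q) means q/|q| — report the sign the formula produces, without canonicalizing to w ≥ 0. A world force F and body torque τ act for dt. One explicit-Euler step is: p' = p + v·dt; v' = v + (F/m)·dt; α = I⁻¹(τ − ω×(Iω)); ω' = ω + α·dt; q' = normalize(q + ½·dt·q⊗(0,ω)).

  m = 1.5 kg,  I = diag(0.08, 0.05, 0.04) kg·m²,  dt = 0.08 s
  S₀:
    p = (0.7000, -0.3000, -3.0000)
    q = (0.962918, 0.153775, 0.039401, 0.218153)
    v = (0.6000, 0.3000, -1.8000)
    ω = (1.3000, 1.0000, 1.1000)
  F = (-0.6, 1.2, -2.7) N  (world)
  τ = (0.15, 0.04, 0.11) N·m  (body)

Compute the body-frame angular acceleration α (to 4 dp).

ω×(Iω) gyroscopic = (-0.0110, 0.0572, -0.0390)
angular accel α = (2.0125, -0.3440, 3.7250)

α = (2.0125, -0.3440, 3.7250)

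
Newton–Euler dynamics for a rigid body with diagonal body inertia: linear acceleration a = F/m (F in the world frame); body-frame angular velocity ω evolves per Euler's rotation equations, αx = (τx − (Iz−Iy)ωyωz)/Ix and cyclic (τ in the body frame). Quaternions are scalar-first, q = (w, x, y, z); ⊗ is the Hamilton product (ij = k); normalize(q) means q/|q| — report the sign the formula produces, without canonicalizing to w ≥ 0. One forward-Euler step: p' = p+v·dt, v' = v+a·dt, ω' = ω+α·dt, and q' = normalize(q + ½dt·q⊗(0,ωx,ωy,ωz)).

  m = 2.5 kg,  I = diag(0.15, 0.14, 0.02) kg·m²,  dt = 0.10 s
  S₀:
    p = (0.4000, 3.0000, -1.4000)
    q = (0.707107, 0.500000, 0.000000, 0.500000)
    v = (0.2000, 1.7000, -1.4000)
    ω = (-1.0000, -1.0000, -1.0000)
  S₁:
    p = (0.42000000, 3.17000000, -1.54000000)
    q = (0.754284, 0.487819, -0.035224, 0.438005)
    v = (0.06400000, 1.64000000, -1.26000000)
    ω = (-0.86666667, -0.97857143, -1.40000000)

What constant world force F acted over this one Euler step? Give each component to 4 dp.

velocity change Δv = (-0.13600000, -0.06000000, 0.14000000)
m·(v₁−v₀)/dt = (-3.4000, -1.5000, 3.5000)

F = (-3.4000, -1.5000, 3.5000)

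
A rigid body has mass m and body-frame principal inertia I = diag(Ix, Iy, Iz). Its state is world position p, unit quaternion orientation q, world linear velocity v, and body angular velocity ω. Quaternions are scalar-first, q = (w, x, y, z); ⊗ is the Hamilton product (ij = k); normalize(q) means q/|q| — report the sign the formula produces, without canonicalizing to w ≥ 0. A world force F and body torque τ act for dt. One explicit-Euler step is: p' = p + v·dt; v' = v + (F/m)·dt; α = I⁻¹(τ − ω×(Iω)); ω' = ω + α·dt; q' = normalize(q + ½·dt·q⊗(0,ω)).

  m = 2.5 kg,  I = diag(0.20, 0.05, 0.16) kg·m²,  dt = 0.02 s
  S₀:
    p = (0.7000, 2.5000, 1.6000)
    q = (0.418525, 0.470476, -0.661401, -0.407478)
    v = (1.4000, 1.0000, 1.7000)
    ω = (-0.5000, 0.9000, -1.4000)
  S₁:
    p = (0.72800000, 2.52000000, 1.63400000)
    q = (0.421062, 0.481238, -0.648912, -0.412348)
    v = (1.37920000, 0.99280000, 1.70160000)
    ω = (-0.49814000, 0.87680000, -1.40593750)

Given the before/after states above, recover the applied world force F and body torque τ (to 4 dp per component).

F = (-2.6000, -0.9000, 0.2000)
τ = (-0.1200, -0.0300, 0.0200)

rate change Δω = (0.00186000, -0.02320000, -0.00593750)
gyro term ω₀×Iω₀ = (-0.1386, 0.0280, 0.0675)
τ = I·(Δω/dt) + ω₀×(Iω₀) = (-0.1200, -0.0300, 0.0200)
velocity change Δv = (-0.02080000, -0.00720000, 0.00160000)
F = m·Δv/dt = (-2.6000, -0.9000, 0.2000)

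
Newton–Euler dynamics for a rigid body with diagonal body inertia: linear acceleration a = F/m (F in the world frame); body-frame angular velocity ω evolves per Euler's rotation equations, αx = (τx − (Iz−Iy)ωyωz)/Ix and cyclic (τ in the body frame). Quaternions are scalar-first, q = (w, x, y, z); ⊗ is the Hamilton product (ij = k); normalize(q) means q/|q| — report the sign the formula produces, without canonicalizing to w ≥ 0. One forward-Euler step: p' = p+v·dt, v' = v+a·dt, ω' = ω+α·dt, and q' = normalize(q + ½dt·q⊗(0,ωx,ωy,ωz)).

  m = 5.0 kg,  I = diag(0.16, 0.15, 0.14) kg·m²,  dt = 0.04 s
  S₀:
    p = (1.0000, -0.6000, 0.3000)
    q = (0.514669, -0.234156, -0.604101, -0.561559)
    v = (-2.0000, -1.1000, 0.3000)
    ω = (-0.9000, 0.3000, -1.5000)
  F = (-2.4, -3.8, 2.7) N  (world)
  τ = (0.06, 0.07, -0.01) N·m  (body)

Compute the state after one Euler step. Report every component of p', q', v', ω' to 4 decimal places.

p' = (0.9200, -0.6440, 0.3120)
q' = (0.4969, -0.2218, -0.5976, -0.5889)
v' = (-2.0192, -1.1304, 0.3216)
ω' = (-0.8861, 0.3115, -1.5036)

α = I⁻¹(τ − ω×Iω) = (0.3469, 0.2867, -0.0907)
ω + α·dt = (-0.8861, 0.3115, -1.5036)
Hamilton product q⊗(0,ω) = (-0.8718486, 0.6114171, 0.3085698, -1.3859412)
q + ½dt·q⊗(0,ω), renormalized = (0.4969, -0.2218, -0.5976, -0.5889)
a = (-0.4800, -0.7600, 0.5400)
p + v·dt = (0.9200, -0.6440, 0.3120)
v + (F/m)dt = (-2.0192, -1.1304, 0.3216)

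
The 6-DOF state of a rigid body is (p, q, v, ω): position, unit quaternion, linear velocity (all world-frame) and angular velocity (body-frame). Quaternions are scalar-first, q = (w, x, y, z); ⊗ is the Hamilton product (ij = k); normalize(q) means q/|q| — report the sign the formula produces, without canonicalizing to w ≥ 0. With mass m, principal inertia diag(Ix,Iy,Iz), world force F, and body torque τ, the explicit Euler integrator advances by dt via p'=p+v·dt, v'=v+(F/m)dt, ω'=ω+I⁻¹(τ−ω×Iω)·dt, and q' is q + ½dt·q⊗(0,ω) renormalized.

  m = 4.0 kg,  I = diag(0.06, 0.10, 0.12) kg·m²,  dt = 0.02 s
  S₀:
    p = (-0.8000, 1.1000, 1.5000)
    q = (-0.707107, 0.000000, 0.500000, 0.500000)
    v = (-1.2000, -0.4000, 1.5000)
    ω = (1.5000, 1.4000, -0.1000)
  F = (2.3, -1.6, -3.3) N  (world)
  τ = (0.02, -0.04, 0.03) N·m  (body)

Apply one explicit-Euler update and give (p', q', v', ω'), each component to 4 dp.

ω×(Iω) gyroscopic = (-0.0028, 0.0090, 0.0840)
(τ − ω×Iω)/I = (0.3800, -0.4900, -0.4500)
ω' = ω + α·dt = (1.5076, 1.3902, -0.1090)
Hamilton product q⊗(0,ω) = (-0.6500000, -1.8106605, -0.2399498, -0.6792893)
q' = normalize(q + ½dt·q⊗(0,ω)) = (-0.7135, -0.0181, 0.4975, 0.4931)
linear accel F/m = (0.5750, -0.4000, -0.8250)
p + v·dt = (-0.8240, 1.0920, 1.5300)
v' = v + a·dt = (-1.1885, -0.4080, 1.4835)

p' = (-0.8240, 1.0920, 1.5300)
q' = (-0.7135, -0.0181, 0.4975, 0.4931)
v' = (-1.1885, -0.4080, 1.4835)
ω' = (1.5076, 1.3902, -0.1090)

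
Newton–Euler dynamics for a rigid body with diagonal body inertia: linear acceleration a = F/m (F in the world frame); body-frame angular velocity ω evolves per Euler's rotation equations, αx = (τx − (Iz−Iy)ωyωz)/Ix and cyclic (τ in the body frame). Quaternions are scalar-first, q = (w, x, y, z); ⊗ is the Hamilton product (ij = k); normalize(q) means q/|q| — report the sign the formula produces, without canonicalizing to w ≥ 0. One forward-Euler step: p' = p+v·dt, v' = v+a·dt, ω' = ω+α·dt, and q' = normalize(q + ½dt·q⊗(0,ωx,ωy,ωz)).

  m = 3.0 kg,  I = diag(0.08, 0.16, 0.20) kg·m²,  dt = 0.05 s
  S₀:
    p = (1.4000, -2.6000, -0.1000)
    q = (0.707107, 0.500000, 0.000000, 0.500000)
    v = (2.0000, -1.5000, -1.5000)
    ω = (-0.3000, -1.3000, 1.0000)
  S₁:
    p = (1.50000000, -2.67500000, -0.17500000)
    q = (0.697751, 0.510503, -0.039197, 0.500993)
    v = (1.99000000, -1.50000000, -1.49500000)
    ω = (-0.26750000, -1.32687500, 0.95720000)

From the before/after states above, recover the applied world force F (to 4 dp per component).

velocity change Δv = (-0.01000000, 0.00000000, 0.00500000)
F = m·Δv/dt = (-0.6000, 0.0000, 0.3000)

F = (-0.6000, 0.0000, 0.3000)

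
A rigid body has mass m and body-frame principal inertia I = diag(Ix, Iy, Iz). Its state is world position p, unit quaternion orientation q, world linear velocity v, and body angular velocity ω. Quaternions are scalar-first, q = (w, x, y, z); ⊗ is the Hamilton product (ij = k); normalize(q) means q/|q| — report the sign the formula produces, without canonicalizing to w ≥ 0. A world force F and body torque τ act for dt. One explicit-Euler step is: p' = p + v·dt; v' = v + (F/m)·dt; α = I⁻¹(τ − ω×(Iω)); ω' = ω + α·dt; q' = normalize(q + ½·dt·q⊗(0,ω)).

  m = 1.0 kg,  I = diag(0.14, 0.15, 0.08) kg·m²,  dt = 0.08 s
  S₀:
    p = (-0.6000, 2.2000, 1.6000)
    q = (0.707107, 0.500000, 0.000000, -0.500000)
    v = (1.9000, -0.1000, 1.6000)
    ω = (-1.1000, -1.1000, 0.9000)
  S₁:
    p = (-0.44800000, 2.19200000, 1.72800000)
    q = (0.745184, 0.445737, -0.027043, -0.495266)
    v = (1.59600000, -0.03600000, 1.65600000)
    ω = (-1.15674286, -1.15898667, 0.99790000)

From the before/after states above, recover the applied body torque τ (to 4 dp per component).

rate change Δω = (-0.05674286, -0.05898667, 0.09790000)
precession coupling = (0.0693, -0.0594, 0.0121)
applied torque τ = (-0.0300, -0.1700, 0.1100)

τ = (-0.0300, -0.1700, 0.1100)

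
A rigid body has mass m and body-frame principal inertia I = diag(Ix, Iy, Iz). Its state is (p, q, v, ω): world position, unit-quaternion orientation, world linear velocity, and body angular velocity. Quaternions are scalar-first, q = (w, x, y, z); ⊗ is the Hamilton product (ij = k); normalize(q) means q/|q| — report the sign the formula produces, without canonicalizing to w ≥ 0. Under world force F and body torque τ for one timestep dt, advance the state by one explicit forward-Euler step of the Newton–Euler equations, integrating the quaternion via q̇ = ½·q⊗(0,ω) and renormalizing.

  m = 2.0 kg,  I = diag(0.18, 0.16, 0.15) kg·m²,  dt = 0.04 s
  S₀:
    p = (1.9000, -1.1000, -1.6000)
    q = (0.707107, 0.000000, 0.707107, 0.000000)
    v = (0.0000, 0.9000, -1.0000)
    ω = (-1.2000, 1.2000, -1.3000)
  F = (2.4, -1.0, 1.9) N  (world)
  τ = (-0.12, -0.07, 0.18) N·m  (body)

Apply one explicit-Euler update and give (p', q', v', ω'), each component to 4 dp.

p' = (1.9000, -1.0640, -1.6400)
q' = (0.6895, -0.0353, 0.7234, -0.0014)
v' = (0.0480, 0.8800, -0.9620)
ω' = (-1.2301, 1.1708, -1.2597)

gyro term ω×Iω = (0.0156, 0.0468, 0.0288)
α = I⁻¹(τ − ω×Iω) = (-0.7533, -0.7300, 1.0080)
new body rate ω' = (-1.2301, 1.1708, -1.2597)
2q̇ = q⊗(0,ω) = (-0.8485284, -1.7677675, 0.8485284, -0.0707107)
updated quaternion q' = (0.6895, -0.0353, 0.7234, -0.0014)
a = (1.2000, -0.5000, 0.9500)
new position p' = (1.9000, -1.0640, -1.6400)
v' = v + a·dt = (0.0480, 0.8800, -0.9620)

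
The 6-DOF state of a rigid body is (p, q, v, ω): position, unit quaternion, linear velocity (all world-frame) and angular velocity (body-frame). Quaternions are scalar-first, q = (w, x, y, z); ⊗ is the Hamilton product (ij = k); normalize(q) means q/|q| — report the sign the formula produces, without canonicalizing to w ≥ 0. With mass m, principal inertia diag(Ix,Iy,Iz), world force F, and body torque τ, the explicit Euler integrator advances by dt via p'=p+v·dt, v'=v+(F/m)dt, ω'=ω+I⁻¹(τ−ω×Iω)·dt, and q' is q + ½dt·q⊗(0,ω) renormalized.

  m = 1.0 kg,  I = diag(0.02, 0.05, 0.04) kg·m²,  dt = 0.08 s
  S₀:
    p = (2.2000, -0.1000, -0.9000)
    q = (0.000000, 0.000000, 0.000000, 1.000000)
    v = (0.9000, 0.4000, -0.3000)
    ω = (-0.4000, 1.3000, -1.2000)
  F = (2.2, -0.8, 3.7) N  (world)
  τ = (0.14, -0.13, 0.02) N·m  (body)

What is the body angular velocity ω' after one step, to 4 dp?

ω×(Iω) gyroscopic = (0.0156, -0.0096, -0.0156)
(τ − ω×Iω)/I = (6.2200, -2.4080, 0.8900)
ω' = ω + α·dt = (0.0976, 1.1074, -1.1288)

ω' = (0.0976, 1.1074, -1.1288)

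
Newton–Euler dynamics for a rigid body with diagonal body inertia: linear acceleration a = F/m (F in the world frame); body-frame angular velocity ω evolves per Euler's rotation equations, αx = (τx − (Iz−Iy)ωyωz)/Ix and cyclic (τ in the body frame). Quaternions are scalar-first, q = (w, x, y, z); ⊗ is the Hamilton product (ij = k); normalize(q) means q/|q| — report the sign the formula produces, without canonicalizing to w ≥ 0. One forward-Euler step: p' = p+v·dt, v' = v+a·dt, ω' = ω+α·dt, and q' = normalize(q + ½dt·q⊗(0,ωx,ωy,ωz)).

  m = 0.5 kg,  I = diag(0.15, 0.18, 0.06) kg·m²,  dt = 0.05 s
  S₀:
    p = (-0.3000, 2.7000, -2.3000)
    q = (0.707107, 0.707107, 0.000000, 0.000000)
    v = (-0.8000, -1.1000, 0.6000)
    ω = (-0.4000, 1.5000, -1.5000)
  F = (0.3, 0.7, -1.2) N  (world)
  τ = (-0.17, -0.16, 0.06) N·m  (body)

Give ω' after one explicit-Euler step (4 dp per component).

ω' = (-0.5467, 1.4406, -1.4350)

gyro term ω×Iω = (0.2700, 0.0540, -0.0180)
angular accel α = (-2.9333, -1.1889, 1.3000)
ω + α·dt = (-0.5467, 1.4406, -1.4350)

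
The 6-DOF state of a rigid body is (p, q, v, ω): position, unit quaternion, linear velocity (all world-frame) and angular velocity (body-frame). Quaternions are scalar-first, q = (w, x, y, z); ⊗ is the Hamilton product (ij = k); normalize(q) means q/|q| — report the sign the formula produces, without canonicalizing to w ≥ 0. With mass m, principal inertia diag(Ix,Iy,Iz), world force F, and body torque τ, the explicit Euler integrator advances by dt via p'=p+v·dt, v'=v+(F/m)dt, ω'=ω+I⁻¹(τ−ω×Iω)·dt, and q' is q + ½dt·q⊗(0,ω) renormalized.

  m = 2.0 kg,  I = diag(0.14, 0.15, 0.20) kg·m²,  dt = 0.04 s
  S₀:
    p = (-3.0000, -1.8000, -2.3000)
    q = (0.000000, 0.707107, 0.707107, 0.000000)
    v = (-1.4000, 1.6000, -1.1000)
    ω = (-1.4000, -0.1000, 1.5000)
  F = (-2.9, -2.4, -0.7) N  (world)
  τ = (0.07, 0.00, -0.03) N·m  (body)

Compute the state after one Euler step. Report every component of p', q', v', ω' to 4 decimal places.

p' = (-3.0560, -1.7360, -2.3440)
q' = (0.0212, 0.7277, 0.6853, 0.0184)
v' = (-1.4580, 1.5520, -1.1140)
ω' = (-1.3779, -0.1336, 1.4937)

new position p' = (-3.0560, -1.7360, -2.3440)
v + (F/m)dt = (-1.4580, 1.5520, -1.1140)
α = I⁻¹(τ − ω×Iω) = (0.5536, -0.8400, -0.1570)
ω' = ω + α·dt = (-1.3779, -0.1336, 1.4937)
q⊗(0,ω) = (1.0606605, 1.0606605, -1.0606605, 0.9192391)
updated quaternion q' = (0.0212, 0.7277, 0.6853, 0.0184)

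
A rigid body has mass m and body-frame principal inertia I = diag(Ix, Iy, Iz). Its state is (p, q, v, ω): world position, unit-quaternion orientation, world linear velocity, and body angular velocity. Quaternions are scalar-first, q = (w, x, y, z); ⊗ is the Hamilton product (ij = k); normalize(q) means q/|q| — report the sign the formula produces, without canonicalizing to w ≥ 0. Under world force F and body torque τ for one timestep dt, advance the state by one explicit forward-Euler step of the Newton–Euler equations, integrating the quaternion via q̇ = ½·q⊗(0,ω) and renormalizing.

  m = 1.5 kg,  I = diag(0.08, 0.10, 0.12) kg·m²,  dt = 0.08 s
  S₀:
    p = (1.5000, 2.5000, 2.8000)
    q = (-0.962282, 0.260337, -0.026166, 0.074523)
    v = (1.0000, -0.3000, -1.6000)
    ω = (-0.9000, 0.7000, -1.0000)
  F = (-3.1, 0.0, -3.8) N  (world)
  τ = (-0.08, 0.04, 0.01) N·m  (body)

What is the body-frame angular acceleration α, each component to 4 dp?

α = (-0.8250, 0.7600, 0.1883)

gyro term ω×Iω = (-0.0140, -0.0360, -0.0126)
angular accel α = (-0.8250, 0.7600, 0.1883)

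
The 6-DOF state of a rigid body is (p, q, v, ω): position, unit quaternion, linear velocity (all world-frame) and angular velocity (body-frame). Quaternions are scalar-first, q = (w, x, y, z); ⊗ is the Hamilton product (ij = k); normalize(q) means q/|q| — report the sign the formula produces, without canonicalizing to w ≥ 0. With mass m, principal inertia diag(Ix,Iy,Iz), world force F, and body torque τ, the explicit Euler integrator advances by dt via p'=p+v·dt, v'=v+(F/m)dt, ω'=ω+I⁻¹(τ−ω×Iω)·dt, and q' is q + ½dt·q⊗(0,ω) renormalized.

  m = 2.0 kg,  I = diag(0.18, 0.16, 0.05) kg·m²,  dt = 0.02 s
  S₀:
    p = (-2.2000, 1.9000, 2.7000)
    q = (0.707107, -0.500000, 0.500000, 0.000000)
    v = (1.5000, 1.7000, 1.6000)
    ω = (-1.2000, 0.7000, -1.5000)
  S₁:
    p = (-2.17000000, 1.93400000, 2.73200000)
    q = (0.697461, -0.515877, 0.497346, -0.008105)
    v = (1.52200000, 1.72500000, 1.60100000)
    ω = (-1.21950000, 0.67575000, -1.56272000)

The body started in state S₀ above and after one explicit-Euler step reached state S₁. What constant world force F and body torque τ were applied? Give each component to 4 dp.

ω₁ − ω₀ = (-0.01950000, -0.02425000, -0.06272000)
ω₀×(Iω₀) = (0.1155, 0.2340, 0.0168)
I·α + gyro = (-0.0600, 0.0400, -0.1400)
Δv = v₁−v₀ = (0.02200000, 0.02500000, 0.00100000)
F = m·Δv/dt = (2.2000, 2.5000, 0.1000)

F = (2.2000, 2.5000, 0.1000)
τ = (-0.0600, 0.0400, -0.1400)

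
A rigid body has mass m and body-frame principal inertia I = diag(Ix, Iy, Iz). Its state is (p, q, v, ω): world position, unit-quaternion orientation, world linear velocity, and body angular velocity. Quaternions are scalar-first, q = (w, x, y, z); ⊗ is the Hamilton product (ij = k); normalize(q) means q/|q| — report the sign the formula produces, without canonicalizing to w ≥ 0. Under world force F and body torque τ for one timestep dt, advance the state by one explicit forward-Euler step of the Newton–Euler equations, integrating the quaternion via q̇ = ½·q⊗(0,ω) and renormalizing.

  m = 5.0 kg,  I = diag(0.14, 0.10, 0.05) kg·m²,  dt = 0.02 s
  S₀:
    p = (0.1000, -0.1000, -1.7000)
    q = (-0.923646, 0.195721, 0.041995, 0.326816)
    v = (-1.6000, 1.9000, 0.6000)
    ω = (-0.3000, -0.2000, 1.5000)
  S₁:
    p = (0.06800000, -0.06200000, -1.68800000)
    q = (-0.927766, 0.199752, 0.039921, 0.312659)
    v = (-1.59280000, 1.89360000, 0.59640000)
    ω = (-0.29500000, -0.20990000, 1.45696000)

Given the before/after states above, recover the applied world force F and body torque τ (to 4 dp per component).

rate change Δω = (0.00500000, -0.00990000, -0.04304000)
gyro term ω₀×Iω₀ = (0.0150, -0.0405, -0.0024)
applied torque τ = (0.0500, -0.0900, -0.1100)
v₁ − v₀ = (0.00720000, -0.00640000, -0.00360000)
applied force F = (1.8000, -1.6000, -0.9000)

F = (1.8000, -1.6000, -0.9000)
τ = (0.0500, -0.0900, -0.1100)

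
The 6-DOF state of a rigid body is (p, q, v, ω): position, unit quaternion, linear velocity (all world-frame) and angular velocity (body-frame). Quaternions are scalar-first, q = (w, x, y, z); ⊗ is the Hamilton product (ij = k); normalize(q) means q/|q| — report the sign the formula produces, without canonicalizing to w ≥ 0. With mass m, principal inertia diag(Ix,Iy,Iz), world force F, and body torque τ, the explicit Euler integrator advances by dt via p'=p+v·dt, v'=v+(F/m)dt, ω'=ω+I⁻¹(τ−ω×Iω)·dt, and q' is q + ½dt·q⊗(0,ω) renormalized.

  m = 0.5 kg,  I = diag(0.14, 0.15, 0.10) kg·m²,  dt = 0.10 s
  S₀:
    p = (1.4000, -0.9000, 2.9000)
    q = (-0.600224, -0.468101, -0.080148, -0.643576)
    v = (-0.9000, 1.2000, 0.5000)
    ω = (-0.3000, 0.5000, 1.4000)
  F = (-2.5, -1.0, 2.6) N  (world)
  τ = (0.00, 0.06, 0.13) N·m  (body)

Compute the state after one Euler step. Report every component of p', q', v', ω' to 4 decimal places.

linear accel F/m = (-5.0000, -2.0000, 5.2000)
p' = p + v·dt = (1.3100, -0.7800, 2.9500)
v + (F/m)dt = (-1.4000, 1.0000, 1.0200)
α = I⁻¹(τ − ω×Iω) = (0.2500, 0.5120, 1.3150)
new body rate ω' = (-0.2750, 0.5512, 1.5315)
Hamilton product q⊗(0,ω) = (0.8006501, 0.3896480, 0.5483022, -1.0984085)
q' = normalize(q + ½dt·q⊗(0,ω)) = (-0.5586, -0.4473, -0.0526, -0.6965)

p' = (1.3100, -0.7800, 2.9500)
q' = (-0.5586, -0.4473, -0.0526, -0.6965)
v' = (-1.4000, 1.0000, 1.0200)
ω' = (-0.2750, 0.5512, 1.5315)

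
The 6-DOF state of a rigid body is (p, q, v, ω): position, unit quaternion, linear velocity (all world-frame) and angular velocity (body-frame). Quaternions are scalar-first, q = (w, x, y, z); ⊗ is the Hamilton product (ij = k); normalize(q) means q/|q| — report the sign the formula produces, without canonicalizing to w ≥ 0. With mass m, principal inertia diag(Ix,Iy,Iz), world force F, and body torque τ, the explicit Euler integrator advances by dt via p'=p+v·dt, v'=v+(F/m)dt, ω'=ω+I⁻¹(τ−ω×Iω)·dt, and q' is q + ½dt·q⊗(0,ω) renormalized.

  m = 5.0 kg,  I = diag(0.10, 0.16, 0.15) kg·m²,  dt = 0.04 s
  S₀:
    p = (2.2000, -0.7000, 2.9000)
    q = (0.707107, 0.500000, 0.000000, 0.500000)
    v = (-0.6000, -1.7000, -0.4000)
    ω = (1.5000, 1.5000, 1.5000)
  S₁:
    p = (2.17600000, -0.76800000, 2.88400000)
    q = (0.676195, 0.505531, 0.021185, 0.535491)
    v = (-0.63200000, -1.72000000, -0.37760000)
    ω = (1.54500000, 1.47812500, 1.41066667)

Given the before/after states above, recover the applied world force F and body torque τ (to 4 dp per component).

F = (-4.0000, -2.5000, 2.8000)
τ = (0.0900, -0.2000, -0.2000)

ω₁ − ω₀ = (0.04500000, -0.02187500, -0.08933333)
ω₀×(Iω₀) = (-0.0225, -0.1125, 0.1350)
τ = I·(Δω/dt) + ω₀×(Iω₀) = (0.0900, -0.2000, -0.2000)
velocity change Δv = (-0.03200000, -0.02000000, 0.02240000)
m·(v₁−v₀)/dt = (-4.0000, -2.5000, 2.8000)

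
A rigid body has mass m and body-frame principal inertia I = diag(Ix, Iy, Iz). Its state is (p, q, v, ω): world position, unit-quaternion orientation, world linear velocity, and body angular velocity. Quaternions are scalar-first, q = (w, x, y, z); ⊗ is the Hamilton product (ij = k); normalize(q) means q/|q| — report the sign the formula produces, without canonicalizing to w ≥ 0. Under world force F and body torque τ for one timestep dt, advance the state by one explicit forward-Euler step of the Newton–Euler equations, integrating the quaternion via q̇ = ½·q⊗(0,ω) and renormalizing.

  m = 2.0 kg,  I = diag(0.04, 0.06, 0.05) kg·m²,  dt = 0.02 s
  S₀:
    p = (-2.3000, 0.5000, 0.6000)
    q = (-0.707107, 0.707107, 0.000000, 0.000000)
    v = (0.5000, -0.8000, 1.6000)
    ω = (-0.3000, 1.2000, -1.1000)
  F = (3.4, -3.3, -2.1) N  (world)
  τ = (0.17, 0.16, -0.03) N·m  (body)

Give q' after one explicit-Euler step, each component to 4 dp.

q' = (-0.7049, 0.7091, -0.0007, 0.0163)

Hamilton product q⊗(0,ω) = (0.2121321, 0.2121321, -0.0707107, 1.6263461)
q + ½dt·q⊗(0,ω), renormalized = (-0.7049, 0.7091, -0.0007, 0.0163)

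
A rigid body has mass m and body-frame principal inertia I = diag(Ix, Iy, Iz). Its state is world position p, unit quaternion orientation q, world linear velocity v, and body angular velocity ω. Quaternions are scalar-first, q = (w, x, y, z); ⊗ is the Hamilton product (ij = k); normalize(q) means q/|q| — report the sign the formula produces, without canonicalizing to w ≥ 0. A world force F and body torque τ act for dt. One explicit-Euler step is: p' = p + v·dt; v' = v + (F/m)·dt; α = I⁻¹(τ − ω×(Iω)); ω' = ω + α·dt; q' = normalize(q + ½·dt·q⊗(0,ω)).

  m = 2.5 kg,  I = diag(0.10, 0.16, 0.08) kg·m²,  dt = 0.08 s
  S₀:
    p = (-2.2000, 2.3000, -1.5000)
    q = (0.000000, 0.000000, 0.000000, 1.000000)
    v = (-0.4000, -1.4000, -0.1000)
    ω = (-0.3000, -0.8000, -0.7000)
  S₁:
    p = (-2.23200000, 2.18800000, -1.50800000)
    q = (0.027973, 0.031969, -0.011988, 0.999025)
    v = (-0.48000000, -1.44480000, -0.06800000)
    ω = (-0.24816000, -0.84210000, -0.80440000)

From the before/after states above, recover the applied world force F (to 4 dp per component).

Δv = v₁−v₀ = (-0.08000000, -0.04480000, 0.03200000)
m·(v₁−v₀)/dt = (-2.5000, -1.4000, 1.0000)

F = (-2.5000, -1.4000, 1.0000)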